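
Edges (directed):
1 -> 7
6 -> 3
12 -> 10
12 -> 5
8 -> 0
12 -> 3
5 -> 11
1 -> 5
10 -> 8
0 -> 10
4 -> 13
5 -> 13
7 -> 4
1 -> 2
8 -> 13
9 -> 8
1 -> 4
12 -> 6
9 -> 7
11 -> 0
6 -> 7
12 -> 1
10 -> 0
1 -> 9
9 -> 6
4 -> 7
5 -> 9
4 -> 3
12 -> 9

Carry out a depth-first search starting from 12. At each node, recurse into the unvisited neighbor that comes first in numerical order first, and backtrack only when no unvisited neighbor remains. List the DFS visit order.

Visit 12
12 → 1
1 → 2
1 → 4
4 → 3
4 → 7
4 → 13
1 → 5
5 → 9
9 → 6
9 → 8
8 → 0
0 → 10
5 → 11

12, 1, 2, 4, 3, 7, 13, 5, 9, 6, 8, 0, 10, 11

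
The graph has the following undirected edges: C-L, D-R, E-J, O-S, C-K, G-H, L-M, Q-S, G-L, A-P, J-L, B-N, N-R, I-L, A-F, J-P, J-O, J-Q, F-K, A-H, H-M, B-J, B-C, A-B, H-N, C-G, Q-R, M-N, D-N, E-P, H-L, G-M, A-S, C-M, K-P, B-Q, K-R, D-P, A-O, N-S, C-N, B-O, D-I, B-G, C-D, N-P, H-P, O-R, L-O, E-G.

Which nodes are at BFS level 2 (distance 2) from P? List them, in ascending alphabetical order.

Level 0: P
Level 1: A, D, E, H, J, K, N
Level 2: B, C, F, G, I, L, M, O, Q, R, S

B, C, F, G, I, L, M, O, Q, R, S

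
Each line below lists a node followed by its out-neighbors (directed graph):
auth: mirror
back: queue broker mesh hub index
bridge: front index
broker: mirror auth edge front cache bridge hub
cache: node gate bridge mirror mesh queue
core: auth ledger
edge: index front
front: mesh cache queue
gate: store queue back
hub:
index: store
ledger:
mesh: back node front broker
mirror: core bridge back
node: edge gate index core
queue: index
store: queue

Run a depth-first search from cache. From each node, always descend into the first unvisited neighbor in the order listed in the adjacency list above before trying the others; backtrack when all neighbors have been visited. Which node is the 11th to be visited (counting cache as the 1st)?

Visit cache
cache → node
node → edge
edge → index
index → store
store → queue
edge → front
front → mesh
mesh → back
back → broker
broker → mirror
mirror → core
core → auth
core → ledger
mirror → bridge
broker → hub
node → gate

Visit order: cache, node, edge, index, store, queue, front, mesh, back, broker, mirror, core, auth, ledger, bridge, hub, gate

mirror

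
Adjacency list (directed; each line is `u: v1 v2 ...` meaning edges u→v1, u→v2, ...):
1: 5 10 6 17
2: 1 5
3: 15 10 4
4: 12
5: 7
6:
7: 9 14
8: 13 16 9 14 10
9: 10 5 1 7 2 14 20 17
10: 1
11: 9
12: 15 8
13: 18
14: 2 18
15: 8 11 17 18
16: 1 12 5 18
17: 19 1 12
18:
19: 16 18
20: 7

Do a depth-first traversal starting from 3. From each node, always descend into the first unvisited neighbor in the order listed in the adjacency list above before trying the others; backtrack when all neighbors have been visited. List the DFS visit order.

Visit 3
3 → 15
15 → 8
8 → 13
13 → 18
8 → 16
16 → 1
1 → 5
5 → 7
7 → 9
9 → 10
9 → 2
9 → 14
9 → 20
9 → 17
17 → 19
17 → 12
1 → 6
15 → 11
3 → 4

3 → 15 → 8 → 13 → 18 → 16 → 1 → 5 → 7 → 9 → 10 → 2 → 14 → 20 → 17 → 19 → 12 → 6 → 11 → 4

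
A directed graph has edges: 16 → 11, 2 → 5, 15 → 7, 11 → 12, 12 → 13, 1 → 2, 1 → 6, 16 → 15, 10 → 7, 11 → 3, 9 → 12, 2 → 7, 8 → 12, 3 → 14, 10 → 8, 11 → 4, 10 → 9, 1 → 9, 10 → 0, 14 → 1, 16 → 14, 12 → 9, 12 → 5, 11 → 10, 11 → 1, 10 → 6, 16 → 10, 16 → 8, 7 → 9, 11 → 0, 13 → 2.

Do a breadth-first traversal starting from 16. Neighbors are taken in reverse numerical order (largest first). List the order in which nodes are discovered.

Visit 16; enqueue 15, 14, 11, 10, 8 → queue [15, 14, 11, 10, 8]
Visit 15; enqueue 7 → queue [14, 11, 10, 8, 7]
Visit 14; enqueue 1 → queue [11, 10, 8, 7, 1]
Visit 11; enqueue 12, 4, 3, 0 → queue [10, 8, 7, 1, 12, 4, 3, 0]
Visit 10; enqueue 9, 6 → queue [8, 7, 1, 12, 4, 3, 0, 9, 6]
Visit 8 → queue [7, 1, 12, 4, 3, 0, 9, 6]
Visit 7 → queue [1, 12, 4, 3, 0, 9, 6]
Visit 1; enqueue 2 → queue [12, 4, 3, 0, 9, 6, 2]
Visit 12; enqueue 13, 5 → queue [4, 3, 0, 9, 6, 2, 13, 5]
Visit 4 → queue [3, 0, 9, 6, 2, 13, 5]
Visit 3 → queue [0, 9, 6, 2, 13, 5]
Visit 0 → queue [9, 6, 2, 13, 5]
Visit 9 → queue [6, 2, 13, 5]
Visit 6 → queue [2, 13, 5]
Visit 2 → queue [13, 5]
Visit 13 → queue [5]
Visit 5 → queue []

16, 15, 14, 11, 10, 8, 7, 1, 12, 4, 3, 0, 9, 6, 2, 13, 5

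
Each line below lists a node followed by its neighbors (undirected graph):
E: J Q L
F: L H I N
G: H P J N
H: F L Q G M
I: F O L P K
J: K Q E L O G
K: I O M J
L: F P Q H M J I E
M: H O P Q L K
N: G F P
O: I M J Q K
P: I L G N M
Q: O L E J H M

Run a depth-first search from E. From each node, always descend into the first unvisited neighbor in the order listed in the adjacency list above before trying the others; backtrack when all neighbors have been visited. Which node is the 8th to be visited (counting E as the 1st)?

Visit E
E → J
J → K
K → I
I → F
F → L
L → P
P → G
G → H
H → Q
Q → O
O → M
G → N

Visit order: E, J, K, I, F, L, P, G, H, Q, O, M, N

G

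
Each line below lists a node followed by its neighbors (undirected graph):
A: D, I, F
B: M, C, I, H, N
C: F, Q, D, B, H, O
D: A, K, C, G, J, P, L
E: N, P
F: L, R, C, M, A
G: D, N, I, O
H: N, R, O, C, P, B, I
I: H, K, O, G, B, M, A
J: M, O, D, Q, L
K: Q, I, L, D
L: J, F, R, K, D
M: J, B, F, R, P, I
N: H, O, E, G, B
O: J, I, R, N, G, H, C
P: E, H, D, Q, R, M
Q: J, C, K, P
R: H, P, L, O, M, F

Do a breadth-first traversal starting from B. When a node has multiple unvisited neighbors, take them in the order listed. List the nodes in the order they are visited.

B M C I H N J F R P Q D O K G A E L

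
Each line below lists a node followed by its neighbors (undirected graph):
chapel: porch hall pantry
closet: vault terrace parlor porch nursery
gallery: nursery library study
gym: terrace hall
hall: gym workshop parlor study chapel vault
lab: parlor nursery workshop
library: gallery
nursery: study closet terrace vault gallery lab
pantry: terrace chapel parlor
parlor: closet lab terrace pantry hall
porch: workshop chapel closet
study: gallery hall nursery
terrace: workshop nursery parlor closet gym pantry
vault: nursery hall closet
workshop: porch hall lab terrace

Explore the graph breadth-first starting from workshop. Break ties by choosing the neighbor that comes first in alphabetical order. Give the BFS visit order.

Visit workshop; enqueue hall, lab, porch, terrace → queue [hall, lab, porch, terrace]
Visit hall; enqueue chapel, gym, parlor, study, vault → queue [lab, porch, terrace, chapel, gym, parlor, study, vault]
Visit lab; enqueue nursery → queue [porch, terrace, chapel, gym, parlor, study, vault, nursery]
Visit porch; enqueue closet → queue [terrace, chapel, gym, parlor, study, vault, nursery, closet]
Visit terrace; enqueue pantry → queue [chapel, gym, parlor, study, vault, nursery, closet, pantry]
Visit chapel → queue [gym, parlor, study, vault, nursery, closet, pantry]
Visit gym → queue [parlor, study, vault, nursery, closet, pantry]
Visit parlor → queue [study, vault, nursery, closet, pantry]
Visit study; enqueue gallery → queue [vault, nursery, closet, pantry, gallery]
Visit vault → queue [nursery, closet, pantry, gallery]
Visit nursery → queue [closet, pantry, gallery]
Visit closet → queue [pantry, gallery]
Visit pantry → queue [gallery]
Visit gallery; enqueue library → queue [library]
Visit library → queue []

workshop → hall → lab → porch → terrace → chapel → gym → parlor → study → vault → nursery → closet → pantry → gallery → library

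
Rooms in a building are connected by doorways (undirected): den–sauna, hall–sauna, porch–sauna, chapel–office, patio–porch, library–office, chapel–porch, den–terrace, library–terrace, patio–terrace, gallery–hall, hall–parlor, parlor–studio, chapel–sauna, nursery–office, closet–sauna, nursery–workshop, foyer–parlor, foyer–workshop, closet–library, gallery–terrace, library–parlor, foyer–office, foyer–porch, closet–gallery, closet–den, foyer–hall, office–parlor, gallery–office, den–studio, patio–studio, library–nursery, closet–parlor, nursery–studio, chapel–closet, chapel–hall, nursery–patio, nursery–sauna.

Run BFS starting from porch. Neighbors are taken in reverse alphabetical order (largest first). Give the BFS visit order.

porch -> sauna -> patio -> foyer -> chapel -> nursery -> hall -> den -> closet -> terrace -> studio -> workshop -> parlor -> office -> library -> gallery

Visit porch; enqueue sauna, patio, foyer, chapel → queue [sauna, patio, foyer, chapel]
Visit sauna; enqueue nursery, hall, den, closet → queue [patio, foyer, chapel, nursery, hall, den, closet]
Visit patio; enqueue terrace, studio → queue [foyer, chapel, nursery, hall, den, closet, terrace, studio]
Visit foyer; enqueue workshop, parlor, office → queue [chapel, nursery, hall, den, closet, terrace, studio, workshop, parlor, office]
Visit chapel → queue [nursery, hall, den, closet, terrace, studio, workshop, parlor, office]
Visit nursery; enqueue library → queue [hall, den, closet, terrace, studio, workshop, parlor, office, library]
Visit hall; enqueue gallery → queue [den, closet, terrace, studio, workshop, parlor, office, library, gallery]
Visit den → queue [closet, terrace, studio, workshop, parlor, office, library, gallery]
Visit closet → queue [terrace, studio, workshop, parlor, office, library, gallery]
Visit terrace → queue [studio, workshop, parlor, office, library, gallery]
Visit studio → queue [workshop, parlor, office, library, gallery]
Visit workshop → queue [parlor, office, library, gallery]
Visit parlor → queue [office, library, gallery]
Visit office → queue [library, gallery]
Visit library → queue [gallery]
Visit gallery → queue []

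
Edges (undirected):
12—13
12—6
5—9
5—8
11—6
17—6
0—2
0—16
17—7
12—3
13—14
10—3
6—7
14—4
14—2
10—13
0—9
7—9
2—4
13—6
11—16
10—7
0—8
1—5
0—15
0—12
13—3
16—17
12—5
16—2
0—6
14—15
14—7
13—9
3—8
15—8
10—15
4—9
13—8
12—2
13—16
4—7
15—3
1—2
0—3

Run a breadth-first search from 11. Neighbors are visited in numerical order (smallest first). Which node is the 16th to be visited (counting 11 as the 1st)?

Visit 11; enqueue 6, 16 → queue [6, 16]
Visit 6; enqueue 0, 7, 12, 13, 17 → queue [16, 0, 7, 12, 13, 17]
Visit 16; enqueue 2 → queue [0, 7, 12, 13, 17, 2]
Visit 0; enqueue 3, 8, 9, 15 → queue [7, 12, 13, 17, 2, 3, 8, 9, 15]
Visit 7; enqueue 4, 10, 14 → queue [12, 13, 17, 2, 3, 8, 9, 15, 4, 10, 14]
Visit 12; enqueue 5 → queue [13, 17, 2, 3, 8, 9, 15, 4, 10, 14, 5]
Visit 13 → queue [17, 2, 3, 8, 9, 15, 4, 10, 14, 5]
Visit 17 → queue [2, 3, 8, 9, 15, 4, 10, 14, 5]
Visit 2; enqueue 1 → queue [3, 8, 9, 15, 4, 10, 14, 5, 1]
Visit 3 → queue [8, 9, 15, 4, 10, 14, 5, 1]
Visit 8 → queue [9, 15, 4, 10, 14, 5, 1]
Visit 9 → queue [15, 4, 10, 14, 5, 1]
Visit 15 → queue [4, 10, 14, 5, 1]
Visit 4 → queue [10, 14, 5, 1]
Visit 10 → queue [14, 5, 1]
Visit 14 → queue [5, 1]
Visit 5 → queue [1]
Visit 1 → queue []

Visit order: 11, 6, 16, 0, 7, 12, 13, 17, 2, 3, 8, 9, 15, 4, 10, 14, 5, 1

14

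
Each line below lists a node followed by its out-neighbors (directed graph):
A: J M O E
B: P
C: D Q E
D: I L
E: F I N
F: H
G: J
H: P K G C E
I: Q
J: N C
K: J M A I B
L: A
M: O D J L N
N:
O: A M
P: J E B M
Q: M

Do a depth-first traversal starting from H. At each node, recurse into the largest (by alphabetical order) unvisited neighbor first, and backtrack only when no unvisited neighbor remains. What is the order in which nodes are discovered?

H P M O A J N C Q E I F D L B K G

Visit H
H → P
P → M
M → O
O → A
A → J
J → N
J → C
C → Q
C → E
E → I
E → F
C → D
D → L
P → B
H → K
H → G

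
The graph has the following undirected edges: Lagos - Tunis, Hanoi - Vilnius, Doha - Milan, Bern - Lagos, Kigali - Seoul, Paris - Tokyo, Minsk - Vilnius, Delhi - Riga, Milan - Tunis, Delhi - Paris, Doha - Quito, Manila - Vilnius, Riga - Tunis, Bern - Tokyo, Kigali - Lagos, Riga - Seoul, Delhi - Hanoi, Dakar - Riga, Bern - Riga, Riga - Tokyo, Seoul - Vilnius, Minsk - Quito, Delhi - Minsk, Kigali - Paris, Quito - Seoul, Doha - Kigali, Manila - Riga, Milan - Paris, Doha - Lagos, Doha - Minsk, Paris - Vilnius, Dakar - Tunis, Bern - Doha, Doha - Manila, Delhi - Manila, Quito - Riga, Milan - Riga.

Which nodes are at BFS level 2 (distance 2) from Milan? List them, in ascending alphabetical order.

Bern, Dakar, Delhi, Kigali, Lagos, Manila, Minsk, Quito, Seoul, Tokyo, Vilnius

Level 0: Milan
Level 1: Doha, Paris, Riga, Tunis
Level 2: Bern, Dakar, Delhi, Kigali, Lagos, Manila, Minsk, Quito, Seoul, Tokyo, Vilnius
Level 3: Hanoi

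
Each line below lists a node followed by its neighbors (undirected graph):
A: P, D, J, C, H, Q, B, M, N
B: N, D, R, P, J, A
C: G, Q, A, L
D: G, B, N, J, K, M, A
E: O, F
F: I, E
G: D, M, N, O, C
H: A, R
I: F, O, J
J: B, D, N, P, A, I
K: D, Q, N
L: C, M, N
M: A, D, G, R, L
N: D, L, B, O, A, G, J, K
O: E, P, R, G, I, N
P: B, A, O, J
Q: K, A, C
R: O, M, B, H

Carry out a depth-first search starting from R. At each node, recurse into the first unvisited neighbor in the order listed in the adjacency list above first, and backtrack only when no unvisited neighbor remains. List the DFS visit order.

Visit R
R → O
O → E
E → F
F → I
I → J
J → B
B → N
N → D
D → G
G → M
M → A
A → P
A → C
C → Q
Q → K
C → L
A → H

R O E F I J B N D G M A P C Q K L H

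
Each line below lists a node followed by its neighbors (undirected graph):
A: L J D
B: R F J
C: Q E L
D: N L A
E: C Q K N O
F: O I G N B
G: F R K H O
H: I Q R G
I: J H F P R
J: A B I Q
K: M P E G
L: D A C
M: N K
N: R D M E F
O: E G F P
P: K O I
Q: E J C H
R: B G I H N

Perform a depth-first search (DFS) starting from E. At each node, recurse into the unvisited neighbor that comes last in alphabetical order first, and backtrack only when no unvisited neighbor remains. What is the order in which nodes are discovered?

E → Q → J → I → R → N → M → K → P → O → G → H → F → B → D → L → C → A

Visit E
E → Q
Q → J
J → I
I → R
R → N
N → M
M → K
K → P
P → O
O → G
G → H
G → F
F → B
N → D
D → L
L → C
L → A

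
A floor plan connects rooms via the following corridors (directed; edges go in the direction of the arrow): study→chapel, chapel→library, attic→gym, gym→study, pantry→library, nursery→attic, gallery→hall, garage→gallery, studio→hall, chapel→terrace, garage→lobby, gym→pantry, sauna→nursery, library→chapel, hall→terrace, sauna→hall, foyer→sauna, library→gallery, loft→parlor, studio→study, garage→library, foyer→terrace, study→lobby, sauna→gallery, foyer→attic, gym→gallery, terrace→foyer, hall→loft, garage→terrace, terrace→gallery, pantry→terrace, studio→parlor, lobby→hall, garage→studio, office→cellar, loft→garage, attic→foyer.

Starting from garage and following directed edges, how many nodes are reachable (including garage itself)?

17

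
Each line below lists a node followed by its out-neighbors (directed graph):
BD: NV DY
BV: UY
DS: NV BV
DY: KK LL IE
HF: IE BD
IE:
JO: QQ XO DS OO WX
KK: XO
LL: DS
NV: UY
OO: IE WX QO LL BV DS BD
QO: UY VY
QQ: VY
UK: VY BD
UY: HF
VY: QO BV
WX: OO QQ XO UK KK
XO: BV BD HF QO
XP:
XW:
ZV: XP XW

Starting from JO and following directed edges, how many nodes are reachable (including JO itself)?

BFS from JO visits: JO, DS, OO, QQ, WX, XO, BV, NV, BD, IE, LL, QO, VY, KK, UK, HF, UY, DY
Reachable nodes: 18 of 21 total.

18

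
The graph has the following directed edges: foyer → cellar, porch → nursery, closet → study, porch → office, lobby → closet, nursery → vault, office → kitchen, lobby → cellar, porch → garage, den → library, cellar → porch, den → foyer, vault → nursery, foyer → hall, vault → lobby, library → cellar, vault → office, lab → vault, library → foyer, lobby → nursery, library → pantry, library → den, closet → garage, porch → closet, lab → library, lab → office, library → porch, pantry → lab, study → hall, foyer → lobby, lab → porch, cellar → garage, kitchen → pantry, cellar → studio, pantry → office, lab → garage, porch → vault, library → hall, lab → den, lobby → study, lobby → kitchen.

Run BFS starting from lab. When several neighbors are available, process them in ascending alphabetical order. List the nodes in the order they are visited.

lab, den, garage, library, office, porch, vault, foyer, cellar, hall, pantry, kitchen, closet, nursery, lobby, studio, study

Visit lab; enqueue den, garage, library, office, porch, vault → queue [den, garage, library, office, porch, vault]
Visit den; enqueue foyer → queue [garage, library, office, porch, vault, foyer]
Visit garage → queue [library, office, porch, vault, foyer]
Visit library; enqueue cellar, hall, pantry → queue [office, porch, vault, foyer, cellar, hall, pantry]
Visit office; enqueue kitchen → queue [porch, vault, foyer, cellar, hall, pantry, kitchen]
Visit porch; enqueue closet, nursery → queue [vault, foyer, cellar, hall, pantry, kitchen, closet, nursery]
Visit vault; enqueue lobby → queue [foyer, cellar, hall, pantry, kitchen, closet, nursery, lobby]
Visit foyer → queue [cellar, hall, pantry, kitchen, closet, nursery, lobby]
Visit cellar; enqueue studio → queue [hall, pantry, kitchen, closet, nursery, lobby, studio]
Visit hall → queue [pantry, kitchen, closet, nursery, lobby, studio]
Visit pantry → queue [kitchen, closet, nursery, lobby, studio]
Visit kitchen → queue [closet, nursery, lobby, studio]
Visit closet; enqueue study → queue [nursery, lobby, studio, study]
Visit nursery → queue [lobby, studio, study]
Visit lobby → queue [studio, study]
Visit studio → queue [study]
Visit study → queue []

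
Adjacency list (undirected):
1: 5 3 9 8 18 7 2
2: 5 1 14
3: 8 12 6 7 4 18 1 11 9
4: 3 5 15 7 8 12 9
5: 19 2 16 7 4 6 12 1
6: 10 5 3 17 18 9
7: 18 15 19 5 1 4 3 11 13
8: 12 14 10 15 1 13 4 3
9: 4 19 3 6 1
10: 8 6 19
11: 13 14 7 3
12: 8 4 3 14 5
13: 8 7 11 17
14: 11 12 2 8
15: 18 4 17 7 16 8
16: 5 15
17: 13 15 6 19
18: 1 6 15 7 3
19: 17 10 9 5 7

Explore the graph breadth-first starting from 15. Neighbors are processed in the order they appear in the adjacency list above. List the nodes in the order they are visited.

15 -> 18 -> 4 -> 17 -> 7 -> 16 -> 8 -> 1 -> 6 -> 3 -> 5 -> 12 -> 9 -> 13 -> 19 -> 11 -> 14 -> 10 -> 2

Visit 15; enqueue 18, 4, 17, 7, 16, 8 → queue [18, 4, 17, 7, 16, 8]
Visit 18; enqueue 1, 6, 3 → queue [4, 17, 7, 16, 8, 1, 6, 3]
Visit 4; enqueue 5, 12, 9 → queue [17, 7, 16, 8, 1, 6, 3, 5, 12, 9]
Visit 17; enqueue 13, 19 → queue [7, 16, 8, 1, 6, 3, 5, 12, 9, 13, 19]
Visit 7; enqueue 11 → queue [16, 8, 1, 6, 3, 5, 12, 9, 13, 19, 11]
Visit 16 → queue [8, 1, 6, 3, 5, 12, 9, 13, 19, 11]
Visit 8; enqueue 14, 10 → queue [1, 6, 3, 5, 12, 9, 13, 19, 11, 14, 10]
Visit 1; enqueue 2 → queue [6, 3, 5, 12, 9, 13, 19, 11, 14, 10, 2]
Visit 6 → queue [3, 5, 12, 9, 13, 19, 11, 14, 10, 2]
Visit 3 → queue [5, 12, 9, 13, 19, 11, 14, 10, 2]
Visit 5 → queue [12, 9, 13, 19, 11, 14, 10, 2]
Visit 12 → queue [9, 13, 19, 11, 14, 10, 2]
Visit 9 → queue [13, 19, 11, 14, 10, 2]
Visit 13 → queue [19, 11, 14, 10, 2]
Visit 19 → queue [11, 14, 10, 2]
Visit 11 → queue [14, 10, 2]
Visit 14 → queue [10, 2]
Visit 10 → queue [2]
Visit 2 → queue []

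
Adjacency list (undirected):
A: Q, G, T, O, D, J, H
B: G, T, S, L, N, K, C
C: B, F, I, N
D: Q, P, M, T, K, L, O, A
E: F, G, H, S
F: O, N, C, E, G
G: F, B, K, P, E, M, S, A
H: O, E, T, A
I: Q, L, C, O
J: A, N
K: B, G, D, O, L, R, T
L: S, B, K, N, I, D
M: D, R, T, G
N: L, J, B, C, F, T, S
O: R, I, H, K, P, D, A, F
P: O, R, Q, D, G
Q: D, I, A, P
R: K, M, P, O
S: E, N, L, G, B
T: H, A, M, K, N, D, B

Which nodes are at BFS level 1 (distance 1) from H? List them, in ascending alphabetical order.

Level 0: H
Level 1: A, E, O, T
Level 2: B, D, F, G, I, J, K, M, N, P, Q, R, S
Level 3: C, L

A, E, O, T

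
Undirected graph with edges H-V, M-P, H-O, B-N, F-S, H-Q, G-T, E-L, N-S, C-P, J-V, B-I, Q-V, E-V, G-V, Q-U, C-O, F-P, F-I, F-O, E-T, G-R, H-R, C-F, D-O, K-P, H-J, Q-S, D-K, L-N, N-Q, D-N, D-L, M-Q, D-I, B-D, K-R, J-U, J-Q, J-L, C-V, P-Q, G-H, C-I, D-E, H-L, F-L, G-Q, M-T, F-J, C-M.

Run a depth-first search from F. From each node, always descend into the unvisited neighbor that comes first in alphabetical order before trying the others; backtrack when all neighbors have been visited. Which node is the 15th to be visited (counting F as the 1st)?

P

Visit F
F → C
C → I
I → B
B → D
D → E
E → L
L → H
H → G
G → Q
Q → J
J → U
J → V
Q → M
M → P
P → K
K → R
M → T
Q → N
N → S
H → O

Visit order: F, C, I, B, D, E, L, H, G, Q, J, U, V, M, P, K, R, T, N, S, O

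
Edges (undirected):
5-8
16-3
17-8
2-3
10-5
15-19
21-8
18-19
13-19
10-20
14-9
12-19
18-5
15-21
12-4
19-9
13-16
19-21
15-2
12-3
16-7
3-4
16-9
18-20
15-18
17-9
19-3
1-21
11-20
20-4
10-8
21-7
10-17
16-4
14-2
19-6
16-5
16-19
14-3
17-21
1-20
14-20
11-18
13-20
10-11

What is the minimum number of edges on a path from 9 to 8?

2

Level 0: 9
Level 1: 14, 16, 17, 19
Level 2: 2, 3, 4, 5, 6, 7, 8, 10, 12, 13, 15, 18, 20, 21
Level 3: 1, 11
8 first appears at level 2.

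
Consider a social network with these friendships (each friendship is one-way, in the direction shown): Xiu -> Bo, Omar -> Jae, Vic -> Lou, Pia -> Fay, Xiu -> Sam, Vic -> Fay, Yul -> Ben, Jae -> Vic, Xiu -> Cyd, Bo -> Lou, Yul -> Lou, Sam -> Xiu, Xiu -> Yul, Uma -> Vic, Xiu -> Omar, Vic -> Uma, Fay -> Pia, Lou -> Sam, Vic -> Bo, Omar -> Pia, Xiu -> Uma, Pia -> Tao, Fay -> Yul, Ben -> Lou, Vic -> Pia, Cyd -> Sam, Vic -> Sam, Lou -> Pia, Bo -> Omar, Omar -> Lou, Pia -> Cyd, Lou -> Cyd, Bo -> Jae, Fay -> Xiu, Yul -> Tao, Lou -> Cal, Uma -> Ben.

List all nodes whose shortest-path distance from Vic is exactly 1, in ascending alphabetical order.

Level 0: Vic
Level 1: Bo, Fay, Lou, Pia, Sam, Uma
Level 2: Ben, Cal, Cyd, Jae, Omar, Tao, Xiu, Yul

Bo, Fay, Lou, Pia, Sam, Uma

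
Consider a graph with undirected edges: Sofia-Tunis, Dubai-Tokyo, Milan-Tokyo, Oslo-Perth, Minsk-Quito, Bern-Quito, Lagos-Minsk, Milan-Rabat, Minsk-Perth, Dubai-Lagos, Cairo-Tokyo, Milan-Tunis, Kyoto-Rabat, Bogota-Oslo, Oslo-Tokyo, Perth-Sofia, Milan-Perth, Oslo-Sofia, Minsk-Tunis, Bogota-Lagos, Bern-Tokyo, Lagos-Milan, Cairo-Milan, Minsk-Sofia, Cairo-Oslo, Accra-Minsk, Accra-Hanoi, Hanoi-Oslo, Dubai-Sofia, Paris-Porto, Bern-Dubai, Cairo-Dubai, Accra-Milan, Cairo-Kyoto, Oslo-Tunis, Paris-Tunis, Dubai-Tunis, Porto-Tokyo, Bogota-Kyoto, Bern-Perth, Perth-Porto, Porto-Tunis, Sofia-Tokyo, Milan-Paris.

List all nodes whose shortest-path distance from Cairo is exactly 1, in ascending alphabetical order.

Dubai, Kyoto, Milan, Oslo, Tokyo

Level 0: Cairo
Level 1: Dubai, Kyoto, Milan, Oslo, Tokyo
Level 2: Accra, Bern, Bogota, Hanoi, Lagos, Paris, Perth, Porto, Rabat, Sofia, Tunis
Level 3: Minsk, Quito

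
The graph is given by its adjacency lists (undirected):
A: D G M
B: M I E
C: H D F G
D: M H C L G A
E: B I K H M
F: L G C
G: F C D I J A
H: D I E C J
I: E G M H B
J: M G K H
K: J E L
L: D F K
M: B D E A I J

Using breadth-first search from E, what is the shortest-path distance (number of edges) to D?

2

Level 0: E
Level 1: B, H, I, K, M
Level 2: A, C, D, G, J, L
Level 3: F
D first appears at level 2.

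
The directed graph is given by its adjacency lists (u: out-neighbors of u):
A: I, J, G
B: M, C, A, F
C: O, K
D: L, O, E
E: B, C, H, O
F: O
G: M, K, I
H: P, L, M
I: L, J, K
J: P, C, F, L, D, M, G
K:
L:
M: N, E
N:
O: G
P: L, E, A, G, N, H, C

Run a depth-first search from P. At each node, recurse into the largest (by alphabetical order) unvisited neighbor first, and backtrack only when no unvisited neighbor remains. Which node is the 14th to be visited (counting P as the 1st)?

Visit P
P → N
P → L
P → H
H → M
M → E
E → O
O → G
G → K
G → I
I → J
J → F
J → D
J → C
E → B
B → A

Visit order: P, N, L, H, M, E, O, G, K, I, J, F, D, C, B, A

C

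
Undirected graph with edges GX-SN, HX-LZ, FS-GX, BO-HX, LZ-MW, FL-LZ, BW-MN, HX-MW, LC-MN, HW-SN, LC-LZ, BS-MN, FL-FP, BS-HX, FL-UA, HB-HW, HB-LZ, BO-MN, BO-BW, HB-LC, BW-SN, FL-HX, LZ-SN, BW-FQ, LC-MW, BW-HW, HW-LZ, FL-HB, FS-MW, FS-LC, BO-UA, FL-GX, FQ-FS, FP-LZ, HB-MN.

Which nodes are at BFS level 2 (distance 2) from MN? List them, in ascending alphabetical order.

FL, FQ, FS, HW, HX, LZ, MW, SN, UA

Level 0: MN
Level 1: BO, BS, BW, HB, LC
Level 2: FL, FQ, FS, HW, HX, LZ, MW, SN, UA
Level 3: FP, GX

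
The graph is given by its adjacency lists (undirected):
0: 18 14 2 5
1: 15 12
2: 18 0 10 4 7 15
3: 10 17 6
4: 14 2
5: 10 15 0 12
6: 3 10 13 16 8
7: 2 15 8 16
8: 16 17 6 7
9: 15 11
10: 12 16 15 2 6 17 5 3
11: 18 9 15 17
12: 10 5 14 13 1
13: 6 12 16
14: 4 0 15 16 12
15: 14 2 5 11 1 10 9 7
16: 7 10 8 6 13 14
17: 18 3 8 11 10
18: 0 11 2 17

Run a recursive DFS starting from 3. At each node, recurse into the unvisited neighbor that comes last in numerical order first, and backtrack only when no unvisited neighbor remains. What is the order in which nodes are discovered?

3 -> 17 -> 18 -> 11 -> 15 -> 14 -> 16 -> 13 -> 12 -> 10 -> 6 -> 8 -> 7 -> 2 -> 4 -> 0 -> 5 -> 1 -> 9

Visit 3
3 → 17
17 → 18
18 → 11
11 → 15
15 → 14
14 → 16
16 → 13
13 → 12
12 → 10
10 → 6
6 → 8
8 → 7
7 → 2
2 → 4
2 → 0
0 → 5
12 → 1
15 → 9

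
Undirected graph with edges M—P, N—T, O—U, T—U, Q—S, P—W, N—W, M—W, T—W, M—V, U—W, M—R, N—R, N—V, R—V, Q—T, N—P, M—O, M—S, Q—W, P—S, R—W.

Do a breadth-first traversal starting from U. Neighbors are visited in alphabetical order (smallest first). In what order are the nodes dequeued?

U → O → T → W → M → N → Q → P → R → S → V

Visit U; enqueue O, T, W → queue [O, T, W]
Visit O; enqueue M → queue [T, W, M]
Visit T; enqueue N, Q → queue [W, M, N, Q]
Visit W; enqueue P, R → queue [M, N, Q, P, R]
Visit M; enqueue S, V → queue [N, Q, P, R, S, V]
Visit N → queue [Q, P, R, S, V]
Visit Q → queue [P, R, S, V]
Visit P → queue [R, S, V]
Visit R → queue [S, V]
Visit S → queue [V]
Visit V → queue []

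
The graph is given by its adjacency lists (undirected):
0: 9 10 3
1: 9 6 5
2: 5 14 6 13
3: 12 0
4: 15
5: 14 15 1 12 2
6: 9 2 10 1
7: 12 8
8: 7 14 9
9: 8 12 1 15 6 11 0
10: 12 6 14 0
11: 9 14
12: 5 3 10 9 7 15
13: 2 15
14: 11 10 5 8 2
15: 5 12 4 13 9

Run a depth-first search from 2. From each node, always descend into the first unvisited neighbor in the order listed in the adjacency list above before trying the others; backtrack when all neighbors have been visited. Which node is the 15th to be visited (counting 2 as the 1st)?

4

Visit 2
2 → 5
5 → 14
14 → 11
11 → 9
9 → 8
8 → 7
7 → 12
12 → 3
3 → 0
0 → 10
10 → 6
6 → 1
12 → 15
15 → 4
15 → 13

Visit order: 2, 5, 14, 11, 9, 8, 7, 12, 3, 0, 10, 6, 1, 15, 4, 13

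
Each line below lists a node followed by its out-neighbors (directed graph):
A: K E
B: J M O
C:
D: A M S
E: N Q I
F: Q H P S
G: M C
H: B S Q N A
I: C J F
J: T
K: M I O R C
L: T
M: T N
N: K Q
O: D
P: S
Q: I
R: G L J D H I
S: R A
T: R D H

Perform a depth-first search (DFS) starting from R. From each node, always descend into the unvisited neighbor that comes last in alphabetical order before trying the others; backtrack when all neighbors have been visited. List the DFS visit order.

Visit R
R → L
L → T
T → H
H → S
S → A
A → K
K → O
O → D
D → M
M → N
N → Q
Q → I
I → J
I → F
F → P
I → C
A → E
H → B
R → G

R, L, T, H, S, A, K, O, D, M, N, Q, I, J, F, P, C, E, B, G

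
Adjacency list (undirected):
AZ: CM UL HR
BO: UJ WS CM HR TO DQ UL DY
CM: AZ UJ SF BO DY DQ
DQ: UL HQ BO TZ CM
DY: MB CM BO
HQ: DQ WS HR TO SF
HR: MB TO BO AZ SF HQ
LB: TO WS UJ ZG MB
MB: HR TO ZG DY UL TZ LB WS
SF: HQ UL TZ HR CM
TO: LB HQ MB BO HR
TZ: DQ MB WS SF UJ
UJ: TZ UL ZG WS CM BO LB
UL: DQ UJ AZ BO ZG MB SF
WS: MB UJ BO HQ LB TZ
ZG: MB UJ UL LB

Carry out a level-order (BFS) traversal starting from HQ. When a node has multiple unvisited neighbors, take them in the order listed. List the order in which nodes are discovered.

Visit HQ; enqueue DQ, WS, HR, TO, SF → queue [DQ, WS, HR, TO, SF]
Visit DQ; enqueue UL, BO, TZ, CM → queue [WS, HR, TO, SF, UL, BO, TZ, CM]
Visit WS; enqueue MB, UJ, LB → queue [HR, TO, SF, UL, BO, TZ, CM, MB, UJ, LB]
Visit HR; enqueue AZ → queue [TO, SF, UL, BO, TZ, CM, MB, UJ, LB, AZ]
Visit TO → queue [SF, UL, BO, TZ, CM, MB, UJ, LB, AZ]
Visit SF → queue [UL, BO, TZ, CM, MB, UJ, LB, AZ]
Visit UL; enqueue ZG → queue [BO, TZ, CM, MB, UJ, LB, AZ, ZG]
Visit BO; enqueue DY → queue [TZ, CM, MB, UJ, LB, AZ, ZG, DY]
Visit TZ → queue [CM, MB, UJ, LB, AZ, ZG, DY]
Visit CM → queue [MB, UJ, LB, AZ, ZG, DY]
Visit MB → queue [UJ, LB, AZ, ZG, DY]
Visit UJ → queue [LB, AZ, ZG, DY]
Visit LB → queue [AZ, ZG, DY]
Visit AZ → queue [ZG, DY]
Visit ZG → queue [DY]
Visit DY → queue []

HQ → DQ → WS → HR → TO → SF → UL → BO → TZ → CM → MB → UJ → LB → AZ → ZG → DY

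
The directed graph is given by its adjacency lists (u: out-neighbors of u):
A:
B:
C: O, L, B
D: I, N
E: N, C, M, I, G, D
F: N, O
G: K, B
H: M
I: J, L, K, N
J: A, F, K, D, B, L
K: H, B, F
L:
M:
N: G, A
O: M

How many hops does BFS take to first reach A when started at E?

2

Level 0: E
Level 1: C, D, G, I, M, N
Level 2: A, B, J, K, L, O
Level 3: F, H
A first appears at level 2.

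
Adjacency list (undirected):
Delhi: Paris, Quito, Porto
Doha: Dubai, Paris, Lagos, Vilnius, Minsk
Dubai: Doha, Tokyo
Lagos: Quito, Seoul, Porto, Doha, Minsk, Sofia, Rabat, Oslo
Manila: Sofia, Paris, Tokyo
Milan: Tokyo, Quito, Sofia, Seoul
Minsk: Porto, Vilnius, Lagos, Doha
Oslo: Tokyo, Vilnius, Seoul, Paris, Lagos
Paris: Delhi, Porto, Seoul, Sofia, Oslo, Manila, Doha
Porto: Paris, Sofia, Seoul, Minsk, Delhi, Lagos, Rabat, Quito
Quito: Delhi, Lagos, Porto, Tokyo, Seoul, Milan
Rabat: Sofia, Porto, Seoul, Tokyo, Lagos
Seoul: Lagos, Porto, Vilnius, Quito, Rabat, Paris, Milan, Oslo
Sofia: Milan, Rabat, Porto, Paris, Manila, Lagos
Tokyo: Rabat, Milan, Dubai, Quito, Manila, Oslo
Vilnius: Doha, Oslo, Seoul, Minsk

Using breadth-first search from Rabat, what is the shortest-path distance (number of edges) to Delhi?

Level 0: Rabat
Level 1: Lagos, Porto, Seoul, Sofia, Tokyo
Level 2: Delhi, Doha, Dubai, Manila, Milan, Minsk, Oslo, Paris, Quito, Vilnius
Delhi first appears at level 2.

2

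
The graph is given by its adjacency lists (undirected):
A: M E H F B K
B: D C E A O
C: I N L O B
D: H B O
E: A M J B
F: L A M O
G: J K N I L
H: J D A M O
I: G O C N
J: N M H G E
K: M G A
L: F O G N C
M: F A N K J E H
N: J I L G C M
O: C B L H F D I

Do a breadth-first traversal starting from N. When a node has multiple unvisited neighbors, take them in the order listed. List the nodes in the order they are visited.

N J I L G C M H E O F K B A D

Visit N; enqueue J, I, L, G, C, M → queue [J, I, L, G, C, M]
Visit J; enqueue H, E → queue [I, L, G, C, M, H, E]
Visit I; enqueue O → queue [L, G, C, M, H, E, O]
Visit L; enqueue F → queue [G, C, M, H, E, O, F]
Visit G; enqueue K → queue [C, M, H, E, O, F, K]
Visit C; enqueue B → queue [M, H, E, O, F, K, B]
Visit M; enqueue A → queue [H, E, O, F, K, B, A]
Visit H; enqueue D → queue [E, O, F, K, B, A, D]
Visit E → queue [O, F, K, B, A, D]
Visit O → queue [F, K, B, A, D]
Visit F → queue [K, B, A, D]
Visit K → queue [B, A, D]
Visit B → queue [A, D]
Visit A → queue [D]
Visit D → queue []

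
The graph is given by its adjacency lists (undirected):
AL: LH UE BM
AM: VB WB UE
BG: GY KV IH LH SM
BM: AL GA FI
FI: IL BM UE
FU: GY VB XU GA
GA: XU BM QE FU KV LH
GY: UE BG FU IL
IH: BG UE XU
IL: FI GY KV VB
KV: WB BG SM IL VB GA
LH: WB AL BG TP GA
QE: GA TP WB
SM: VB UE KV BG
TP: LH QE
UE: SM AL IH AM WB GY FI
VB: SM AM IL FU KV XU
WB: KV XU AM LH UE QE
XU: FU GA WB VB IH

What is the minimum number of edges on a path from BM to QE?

2

Level 0: BM
Level 1: AL, FI, GA
Level 2: FU, IL, KV, LH, QE, UE, XU
Level 3: AM, BG, GY, IH, SM, TP, VB, WB
QE first appears at level 2.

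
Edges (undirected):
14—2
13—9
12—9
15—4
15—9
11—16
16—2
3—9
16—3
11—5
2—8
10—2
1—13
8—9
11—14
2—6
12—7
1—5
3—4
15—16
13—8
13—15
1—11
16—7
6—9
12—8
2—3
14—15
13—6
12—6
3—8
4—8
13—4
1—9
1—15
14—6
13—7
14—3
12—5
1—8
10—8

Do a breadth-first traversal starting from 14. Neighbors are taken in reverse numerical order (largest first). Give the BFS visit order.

14, 15, 11, 6, 3, 2, 16, 13, 9, 4, 1, 5, 12, 8, 10, 7

Visit 14; enqueue 15, 11, 6, 3, 2 → queue [15, 11, 6, 3, 2]
Visit 15; enqueue 16, 13, 9, 4, 1 → queue [11, 6, 3, 2, 16, 13, 9, 4, 1]
Visit 11; enqueue 5 → queue [6, 3, 2, 16, 13, 9, 4, 1, 5]
Visit 6; enqueue 12 → queue [3, 2, 16, 13, 9, 4, 1, 5, 12]
Visit 3; enqueue 8 → queue [2, 16, 13, 9, 4, 1, 5, 12, 8]
Visit 2; enqueue 10 → queue [16, 13, 9, 4, 1, 5, 12, 8, 10]
Visit 16; enqueue 7 → queue [13, 9, 4, 1, 5, 12, 8, 10, 7]
Visit 13 → queue [9, 4, 1, 5, 12, 8, 10, 7]
Visit 9 → queue [4, 1, 5, 12, 8, 10, 7]
Visit 4 → queue [1, 5, 12, 8, 10, 7]
Visit 1 → queue [5, 12, 8, 10, 7]
Visit 5 → queue [12, 8, 10, 7]
Visit 12 → queue [8, 10, 7]
Visit 8 → queue [10, 7]
Visit 10 → queue [7]
Visit 7 → queue []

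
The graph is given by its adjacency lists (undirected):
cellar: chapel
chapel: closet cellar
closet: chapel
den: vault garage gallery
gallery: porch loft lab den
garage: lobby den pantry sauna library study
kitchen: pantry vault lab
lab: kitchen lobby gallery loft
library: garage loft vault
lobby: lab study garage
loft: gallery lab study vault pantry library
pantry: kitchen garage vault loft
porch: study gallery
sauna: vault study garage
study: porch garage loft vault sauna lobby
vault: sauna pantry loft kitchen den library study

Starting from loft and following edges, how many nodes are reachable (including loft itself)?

13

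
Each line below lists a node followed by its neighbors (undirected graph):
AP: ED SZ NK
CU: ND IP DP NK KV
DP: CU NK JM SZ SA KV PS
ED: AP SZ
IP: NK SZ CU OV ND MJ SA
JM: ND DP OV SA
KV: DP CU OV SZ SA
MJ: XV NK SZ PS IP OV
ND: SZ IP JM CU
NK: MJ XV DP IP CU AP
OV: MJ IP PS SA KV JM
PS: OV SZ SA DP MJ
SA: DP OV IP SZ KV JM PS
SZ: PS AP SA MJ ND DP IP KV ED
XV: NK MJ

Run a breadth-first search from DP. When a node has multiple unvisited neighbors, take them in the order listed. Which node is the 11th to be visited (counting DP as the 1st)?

MJ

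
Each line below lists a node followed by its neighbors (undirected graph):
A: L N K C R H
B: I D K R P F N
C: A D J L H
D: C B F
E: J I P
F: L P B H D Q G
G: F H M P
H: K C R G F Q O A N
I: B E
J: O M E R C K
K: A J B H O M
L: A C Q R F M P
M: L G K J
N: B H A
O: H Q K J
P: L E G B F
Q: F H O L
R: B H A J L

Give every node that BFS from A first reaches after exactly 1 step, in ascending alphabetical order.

C, H, K, L, N, R

Level 0: A
Level 1: C, H, K, L, N, R
Level 2: B, D, F, G, J, M, O, P, Q
Level 3: E, I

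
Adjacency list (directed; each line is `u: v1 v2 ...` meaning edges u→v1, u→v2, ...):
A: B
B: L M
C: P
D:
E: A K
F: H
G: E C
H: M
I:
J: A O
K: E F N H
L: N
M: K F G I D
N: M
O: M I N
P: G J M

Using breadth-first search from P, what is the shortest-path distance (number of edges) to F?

2

Level 0: P
Level 1: G, J, M
Level 2: A, C, D, E, F, I, K, O
Level 3: B, H, N
Level 4: L
F first appears at level 2.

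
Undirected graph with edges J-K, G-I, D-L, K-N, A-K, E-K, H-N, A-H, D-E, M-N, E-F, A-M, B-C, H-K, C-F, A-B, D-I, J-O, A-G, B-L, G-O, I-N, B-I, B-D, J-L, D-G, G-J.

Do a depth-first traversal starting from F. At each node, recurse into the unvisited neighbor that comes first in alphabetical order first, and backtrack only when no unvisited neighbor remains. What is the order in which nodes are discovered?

F, C, B, A, G, D, E, K, H, N, I, M, J, L, O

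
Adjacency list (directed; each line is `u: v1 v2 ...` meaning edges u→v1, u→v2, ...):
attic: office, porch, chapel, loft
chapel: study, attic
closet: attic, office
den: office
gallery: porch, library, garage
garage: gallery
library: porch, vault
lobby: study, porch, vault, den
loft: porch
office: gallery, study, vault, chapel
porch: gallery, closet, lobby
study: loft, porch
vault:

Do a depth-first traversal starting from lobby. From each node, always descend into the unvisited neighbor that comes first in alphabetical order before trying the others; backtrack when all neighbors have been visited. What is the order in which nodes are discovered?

lobby, den, office, chapel, attic, loft, porch, closet, gallery, garage, library, vault, study

Visit lobby
lobby → den
den → office
office → chapel
chapel → attic
attic → loft
loft → porch
porch → closet
porch → gallery
gallery → garage
gallery → library
library → vault
chapel → study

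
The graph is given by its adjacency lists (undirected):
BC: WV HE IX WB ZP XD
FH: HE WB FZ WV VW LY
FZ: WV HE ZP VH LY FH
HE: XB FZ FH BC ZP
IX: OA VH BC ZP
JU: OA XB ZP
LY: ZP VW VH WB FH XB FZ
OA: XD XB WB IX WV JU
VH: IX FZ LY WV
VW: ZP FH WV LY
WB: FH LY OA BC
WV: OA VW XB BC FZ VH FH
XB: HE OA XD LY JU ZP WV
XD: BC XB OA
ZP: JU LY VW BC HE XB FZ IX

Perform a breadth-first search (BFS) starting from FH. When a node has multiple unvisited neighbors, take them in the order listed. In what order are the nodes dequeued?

FH HE WB FZ WV VW LY XB BC ZP OA VH XD JU IX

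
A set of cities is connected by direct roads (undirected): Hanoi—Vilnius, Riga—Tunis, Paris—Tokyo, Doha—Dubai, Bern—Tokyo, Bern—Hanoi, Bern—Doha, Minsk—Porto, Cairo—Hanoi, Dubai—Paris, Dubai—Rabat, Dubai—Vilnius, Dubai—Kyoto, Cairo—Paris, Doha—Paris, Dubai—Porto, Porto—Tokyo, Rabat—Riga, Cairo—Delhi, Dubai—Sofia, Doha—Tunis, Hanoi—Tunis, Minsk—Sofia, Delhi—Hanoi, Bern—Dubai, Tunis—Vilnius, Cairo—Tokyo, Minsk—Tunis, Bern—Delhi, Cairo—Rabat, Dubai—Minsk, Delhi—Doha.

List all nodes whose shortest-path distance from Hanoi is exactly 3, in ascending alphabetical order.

Kyoto, Porto, Sofia

Level 0: Hanoi
Level 1: Bern, Cairo, Delhi, Tunis, Vilnius
Level 2: Doha, Dubai, Minsk, Paris, Rabat, Riga, Tokyo
Level 3: Kyoto, Porto, Sofia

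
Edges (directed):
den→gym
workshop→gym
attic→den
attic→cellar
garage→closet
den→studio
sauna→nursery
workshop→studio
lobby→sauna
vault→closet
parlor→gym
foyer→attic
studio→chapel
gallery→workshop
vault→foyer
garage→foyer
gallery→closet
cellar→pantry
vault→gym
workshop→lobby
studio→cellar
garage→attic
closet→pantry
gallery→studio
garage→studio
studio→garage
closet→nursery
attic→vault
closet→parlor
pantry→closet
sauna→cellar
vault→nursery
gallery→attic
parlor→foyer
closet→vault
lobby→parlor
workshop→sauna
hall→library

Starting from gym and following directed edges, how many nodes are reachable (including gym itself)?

BFS from gym visits: gym
Reachable nodes: 1 of 19 total.

1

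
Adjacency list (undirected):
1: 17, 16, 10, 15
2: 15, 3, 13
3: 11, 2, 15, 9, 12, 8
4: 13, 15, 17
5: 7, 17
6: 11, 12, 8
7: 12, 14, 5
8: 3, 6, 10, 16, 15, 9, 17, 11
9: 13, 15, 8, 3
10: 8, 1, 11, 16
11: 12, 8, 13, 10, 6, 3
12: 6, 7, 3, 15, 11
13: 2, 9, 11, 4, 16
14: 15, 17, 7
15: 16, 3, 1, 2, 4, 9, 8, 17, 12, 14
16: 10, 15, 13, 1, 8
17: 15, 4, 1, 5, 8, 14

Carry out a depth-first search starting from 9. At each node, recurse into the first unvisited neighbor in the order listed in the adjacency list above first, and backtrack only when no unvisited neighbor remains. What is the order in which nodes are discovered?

Visit 9
9 → 13
13 → 2
2 → 15
15 → 16
16 → 10
10 → 8
8 → 3
3 → 11
11 → 12
12 → 6
12 → 7
7 → 14
14 → 17
17 → 4
17 → 1
17 → 5

9, 13, 2, 15, 16, 10, 8, 3, 11, 12, 6, 7, 14, 17, 4, 1, 5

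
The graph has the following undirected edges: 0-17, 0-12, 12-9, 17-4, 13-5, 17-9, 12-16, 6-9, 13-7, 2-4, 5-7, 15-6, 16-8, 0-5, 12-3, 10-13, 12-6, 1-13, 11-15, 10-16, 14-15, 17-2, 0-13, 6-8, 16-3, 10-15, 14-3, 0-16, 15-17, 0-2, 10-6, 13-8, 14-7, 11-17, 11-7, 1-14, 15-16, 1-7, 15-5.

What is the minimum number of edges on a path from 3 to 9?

2

Level 0: 3
Level 1: 12, 14, 16
Level 2: 0, 1, 6, 7, 8, 9, 10, 15
Level 3: 2, 5, 11, 13, 17
Level 4: 4
9 first appears at level 2.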